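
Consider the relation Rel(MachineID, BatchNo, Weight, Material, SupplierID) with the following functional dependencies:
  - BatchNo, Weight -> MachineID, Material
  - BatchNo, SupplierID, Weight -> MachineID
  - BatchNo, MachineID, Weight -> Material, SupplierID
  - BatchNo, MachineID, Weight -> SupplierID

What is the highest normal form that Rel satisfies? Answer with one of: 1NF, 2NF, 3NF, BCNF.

BCNF

Candidate key: {BatchNo, Weight}. Prime attributes: {BatchNo, Weight}.
The left-hand side of every FD is a superkey, so BCNF is satisfied.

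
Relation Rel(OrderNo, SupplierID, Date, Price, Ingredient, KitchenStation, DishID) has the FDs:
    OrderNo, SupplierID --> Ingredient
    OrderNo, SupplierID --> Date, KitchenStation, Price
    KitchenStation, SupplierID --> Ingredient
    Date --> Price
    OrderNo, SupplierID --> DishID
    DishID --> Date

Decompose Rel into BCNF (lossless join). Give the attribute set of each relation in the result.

Candidate key of the original relation: {OrderNo, SupplierID}.
{Date, DishID, Ingredient, KitchenStation, OrderNo, Price, SupplierID}: {KitchenStation, SupplierID} determines {Ingredient, KitchenStation, SupplierID} here but is not a superkey — split on KitchenStation, SupplierID --> Ingredient, giving {Ingredient, KitchenStation, SupplierID} and {Date, DishID, KitchenStation, OrderNo, Price, SupplierID}.
{Ingredient, KitchenStation, SupplierID} has no BCNF violation.
{Date, DishID, KitchenStation, OrderNo, Price, SupplierID}: {Date} determines {Date, Price} here but is not a superkey — split on Date --> Price, giving {Date, Price} and {Date, DishID, KitchenStation, OrderNo, SupplierID}.
{Date, Price} has no BCNF violation.
{Date, DishID, KitchenStation, OrderNo, SupplierID}: {DishID} determines {Date, DishID} here but is not a superkey — split on DishID --> Date, giving {Date, DishID} and {DishID, KitchenStation, OrderNo, SupplierID}.
{Date, DishID} has no BCNF violation.
{DishID, KitchenStation, OrderNo, SupplierID} has no BCNF violation.

{Date, DishID}; {Date, Price}; {DishID, KitchenStation, OrderNo, SupplierID}; {Ingredient, KitchenStation, SupplierID}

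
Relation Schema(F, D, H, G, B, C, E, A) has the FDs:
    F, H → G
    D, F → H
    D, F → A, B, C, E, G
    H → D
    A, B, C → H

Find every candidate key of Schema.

Attributes never on any right-hand side: {F} — every candidate key must contain it.
{D, F} is a candidate key since {D, F}⁺ = {A, B, C, D, E, F, G, H} covers every attribute.
{F, H} is a candidate key since {F, H}⁺ = {A, B, C, D, E, F, G, H} covers every attribute.
{A, B, C, F} is a candidate key since {A, B, C, F}⁺ = {A, B, C, D, E, F, G, H} covers every attribute.
No proper subset of any of these is a key, and no other minimal superkey exists.

{A, B, C, F}, {D, F}, {F, H}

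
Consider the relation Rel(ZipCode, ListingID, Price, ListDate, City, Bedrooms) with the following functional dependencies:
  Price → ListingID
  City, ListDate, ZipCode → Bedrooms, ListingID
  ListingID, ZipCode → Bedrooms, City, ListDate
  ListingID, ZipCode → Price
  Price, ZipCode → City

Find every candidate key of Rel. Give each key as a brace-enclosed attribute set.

{City, ListDate, ZipCode}, {ListingID, ZipCode}, {Price, ZipCode}

{ZipCode} never appears on the right of any FD, so every key must include it.
Closure of {ListingID, ZipCode} is {Bedrooms, City, ListDate, ListingID, Price, ZipCode}, the whole schema; {ListingID, ZipCode} is a candidate key.
Closure of {Price, ZipCode} is {Bedrooms, City, ListDate, ListingID, Price, ZipCode}, the whole schema; {Price, ZipCode} is a candidate key.
Closure of {City, ListDate, ZipCode} is {Bedrooms, City, ListDate, ListingID, Price, ZipCode}, the whole schema; {City, ListDate, ZipCode} is a candidate key.
No proper subset of any of these is a key, and no other minimal superkey exists.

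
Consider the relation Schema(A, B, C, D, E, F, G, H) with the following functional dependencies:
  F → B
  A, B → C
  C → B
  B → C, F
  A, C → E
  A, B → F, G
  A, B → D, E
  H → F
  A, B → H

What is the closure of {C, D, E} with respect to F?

Start with {C, D, E}.
C → B applies; add {B} → now {B, C, D, E}.
B → C, F applies; add {F} → now {B, C, D, E, F}.
No further FD applies.

{B, C, D, E, F}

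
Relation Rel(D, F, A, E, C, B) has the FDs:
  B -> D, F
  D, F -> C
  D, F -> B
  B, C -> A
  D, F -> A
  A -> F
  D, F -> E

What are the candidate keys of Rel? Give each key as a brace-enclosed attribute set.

{A, D}, {B}, {D, F}

{B}⁺ = {A, B, C, D, E, F} — all of the relation — so {B} is a candidate key.
{A, D}⁺ = {A, B, C, D, E, F} — all of the relation — so {A, D} is a candidate key.
{D, F}⁺ = {A, B, C, D, E, F} — all of the relation — so {D, F} is a candidate key.
Any other superkey properly contains one of these, so there are no further candidate keys.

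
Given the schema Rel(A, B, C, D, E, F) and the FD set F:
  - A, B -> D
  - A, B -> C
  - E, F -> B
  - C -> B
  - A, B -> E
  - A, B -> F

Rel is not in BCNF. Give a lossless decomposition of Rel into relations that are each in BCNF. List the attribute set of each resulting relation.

Candidate keys of the original relation: {A, B}, {A, C}, {A, E, F}.
{A, B, C, D, E, F}: {E, F} determines {B, E, F} here but is not a superkey — split on E, F -> B, giving {B, E, F} and {A, C, D, E, F}.
{B, E, F} has no BCNF violation.
{A, C, D, E, F} has no BCNF violation.

{A, C, D, E, F}; {B, E, F}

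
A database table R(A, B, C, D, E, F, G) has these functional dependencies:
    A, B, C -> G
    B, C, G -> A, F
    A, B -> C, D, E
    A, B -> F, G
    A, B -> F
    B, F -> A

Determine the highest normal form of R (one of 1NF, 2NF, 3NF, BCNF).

Candidate keys: {A, B}, {B, C, G}, {B, F}. Prime attributes: {A, B, C, F, G}.
Each dependency's left side is a superkey — BCNF holds.

BCNF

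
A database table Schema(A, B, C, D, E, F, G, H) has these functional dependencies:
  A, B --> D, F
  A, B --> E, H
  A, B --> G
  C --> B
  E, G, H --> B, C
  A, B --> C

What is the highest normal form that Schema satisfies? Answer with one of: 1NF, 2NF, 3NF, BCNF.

3NF

Candidate keys: {A, B}, {A, C}, {A, E, G, H}. Prime attributes: {A, B, C, E, G, H}.
C --> B: {C}⁺ = {B, C}, which is not all of the attributes, so the left side is not a superkey — BCNF is violated.
But every attribute on its right side ({B}) is prime, and the same holds for every other non-superkey FD, so 3NF still holds.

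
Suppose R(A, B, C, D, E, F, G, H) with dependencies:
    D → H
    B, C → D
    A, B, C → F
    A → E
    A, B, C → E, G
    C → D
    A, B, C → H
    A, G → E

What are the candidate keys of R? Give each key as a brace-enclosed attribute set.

No FD produces {A, B, C}, so they must be in every candidate key.
Closure of {A, B, C} is {A, B, C, D, E, F, G, H}, the whole schema; {A, B, C} is a candidate key.
Every other attribute set either contains this one or has a smaller closure.

{A, B, C}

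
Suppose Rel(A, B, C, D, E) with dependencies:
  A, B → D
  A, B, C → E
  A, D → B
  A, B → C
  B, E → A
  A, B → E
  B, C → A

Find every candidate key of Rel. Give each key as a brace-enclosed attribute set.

Closure of {A, B} is {A, B, C, D, E}, the whole schema; {A, B} is a candidate key.
Closure of {A, D} is {A, B, C, D, E}, the whole schema; {A, D} is a candidate key.
Closure of {B, C} is {A, B, C, D, E}, the whole schema; {B, C} is a candidate key.
Closure of {B, E} is {A, B, C, D, E}, the whole schema; {B, E} is a candidate key.
Any other superkey properly contains one of these, so there are no further candidate keys.

{A, B}, {A, D}, {B, C}, {B, E}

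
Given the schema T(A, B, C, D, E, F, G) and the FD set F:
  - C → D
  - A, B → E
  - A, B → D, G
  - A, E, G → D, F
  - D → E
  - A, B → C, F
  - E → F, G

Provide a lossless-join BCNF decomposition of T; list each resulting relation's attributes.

{A, B, C}; {C, D}; {D, E}; {E, F, G}

Candidate key of the original relation: {A, B}.
Within {A, B, C, D, E, F, G}: {C}⁺ ∩ {A, B, C, D, E, F, G} = {C, D, E, F, G}, not the whole set, so C → D, E, F, G violates BCNF; decompose into {C, D, E, F, G} and {A, B, C}.
Within {C, D, E, F, G}: {D}⁺ ∩ {C, D, E, F, G} = {D, E, F, G}, not the whole set, so D → E, F, G violates BCNF; decompose into {D, E, F, G} and {C, D}.
Within {D, E, F, G}: {E}⁺ ∩ {D, E, F, G} = {E, F, G}, not the whole set, so E → F, G violates BCNF; decompose into {E, F, G} and {D, E}.
{E, F, G} has no BCNF violation.
{D, E} has no BCNF violation.
{C, D} has no BCNF violation.
{A, B, C} has no BCNF violation.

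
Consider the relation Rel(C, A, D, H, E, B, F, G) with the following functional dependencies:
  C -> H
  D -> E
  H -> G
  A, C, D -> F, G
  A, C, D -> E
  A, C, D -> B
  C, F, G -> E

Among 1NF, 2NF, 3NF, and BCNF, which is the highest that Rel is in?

Candidate key: {A, C, D}. Prime attributes: {A, C, D}.
C -> H breaks BCNF: {C}⁺ = {C, G, H}, so {C} is not a superkey.
Because {H} is non-prime and the left side of C -> H is not a superkey, the relation is not in 3NF.
The proper key subset {C} of {A, C, D} determines non-prime {G, H}, so the relation is not even in 2NF.

1NF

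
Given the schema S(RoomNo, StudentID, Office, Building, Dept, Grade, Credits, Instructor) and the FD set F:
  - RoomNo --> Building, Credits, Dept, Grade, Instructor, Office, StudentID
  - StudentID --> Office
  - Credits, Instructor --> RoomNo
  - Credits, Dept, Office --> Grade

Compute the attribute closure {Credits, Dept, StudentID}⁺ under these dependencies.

{Credits, Dept, Grade, Office, StudentID}

Start with {Credits, Dept, StudentID}.
StudentID --> Office applies; add {Office} → now {Credits, Dept, Office, StudentID}.
Credits, Dept, Office --> Grade applies; add {Grade} → now {Credits, Dept, Grade, Office, StudentID}.
No further FD applies.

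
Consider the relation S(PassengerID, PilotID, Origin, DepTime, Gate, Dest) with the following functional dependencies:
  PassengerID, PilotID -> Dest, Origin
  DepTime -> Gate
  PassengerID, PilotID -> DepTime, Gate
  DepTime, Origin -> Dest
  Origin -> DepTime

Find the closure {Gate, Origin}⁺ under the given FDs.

Start with {Gate, Origin}.
Origin -> DepTime applies; add {DepTime} → now {DepTime, Gate, Origin}.
DepTime, Origin -> Dest applies; add {Dest} → now {DepTime, Dest, Gate, Origin}.
No further FD applies.

{DepTime, Dest, Gate, Origin}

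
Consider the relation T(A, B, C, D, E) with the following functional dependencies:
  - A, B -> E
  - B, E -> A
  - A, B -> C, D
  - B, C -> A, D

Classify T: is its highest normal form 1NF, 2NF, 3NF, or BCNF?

Candidate keys: {A, B}, {B, C}, {B, E}. Prime attributes: {A, B, C, E}.
Every FD has a superkey on the left, so the relation is in BCNF.

BCNF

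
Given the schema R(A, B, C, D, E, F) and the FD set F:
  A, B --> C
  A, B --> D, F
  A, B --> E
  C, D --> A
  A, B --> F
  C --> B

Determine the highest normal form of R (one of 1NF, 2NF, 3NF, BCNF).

Candidate keys: {A, B}, {A, C}, {C, D}. Prime attributes: {A, B, C, D}.
C --> B breaks BCNF: {C}⁺ = {B, C}, so {C} is not a superkey.
Since {B} ⊆ prime attributes and every other non-superkey FD also has a prime right side, the schema is in 3NF.

3NF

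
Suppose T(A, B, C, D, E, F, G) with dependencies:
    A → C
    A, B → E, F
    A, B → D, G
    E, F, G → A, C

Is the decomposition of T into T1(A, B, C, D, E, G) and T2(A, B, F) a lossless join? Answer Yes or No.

T1 ∩ T2 = {A, B}; its closure under F is {A, B, C, D, E, F, G}.
Since T1 ⊆ {A, B, C, D, E, F, G}, the intersection is a superkey of T1; the decomposition is lossless.

Yes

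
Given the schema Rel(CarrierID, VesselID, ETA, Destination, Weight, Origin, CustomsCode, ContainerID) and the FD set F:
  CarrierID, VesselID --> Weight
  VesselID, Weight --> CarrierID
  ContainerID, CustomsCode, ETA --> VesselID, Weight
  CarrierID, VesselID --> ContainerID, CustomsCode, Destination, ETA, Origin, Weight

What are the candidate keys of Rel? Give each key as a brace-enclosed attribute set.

{CarrierID, VesselID}, {ContainerID, CustomsCode, ETA}, {VesselID, Weight}

Closure of {CarrierID, VesselID} is {CarrierID, ContainerID, CustomsCode, Destination, ETA, Origin, VesselID, Weight}, the whole schema; {CarrierID, VesselID} is a candidate key.
Closure of {VesselID, Weight} is {CarrierID, ContainerID, CustomsCode, Destination, ETA, Origin, VesselID, Weight}, the whole schema; {VesselID, Weight} is a candidate key.
Closure of {ContainerID, CustomsCode, ETA} is {CarrierID, ContainerID, CustomsCode, Destination, ETA, Origin, VesselID, Weight}, the whole schema; {ContainerID, CustomsCode, ETA} is a candidate key.
These are minimal and exhaustive — every other superkey contains one of them.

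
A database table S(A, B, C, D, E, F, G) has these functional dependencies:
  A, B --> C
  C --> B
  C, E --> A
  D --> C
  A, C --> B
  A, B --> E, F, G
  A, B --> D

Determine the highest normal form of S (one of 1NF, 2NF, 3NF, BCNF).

3NF

Candidate keys: {A, B}, {A, C}, {A, D}, {C, E}, {D, E}. Prime attributes: {A, B, C, D, E}.
C --> B: {C}⁺ = {B, C}, which is not all of the attributes, so the left side is not a superkey — BCNF is violated.
Since {B} ⊆ prime attributes and every other non-superkey FD also has a prime right side, the schema is in 3NF.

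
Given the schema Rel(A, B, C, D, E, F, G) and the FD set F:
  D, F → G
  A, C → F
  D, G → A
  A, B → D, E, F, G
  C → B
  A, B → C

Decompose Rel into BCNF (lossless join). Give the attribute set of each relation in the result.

Candidate keys of the original relation: {A, B}, {A, C}, {B, D, F}, {B, D, G}, {C, D, F}, {C, D, G}.
In {A, B, C, D, E, F, G}, {D, F} is not a superkey ({D, F}⁺ restricted to this set is {A, D, F, G}), so split on D, F → A, G into {A, D, F, G} and {B, C, D, E, F}.
In {A, D, F, G}, {D, G} is not a superkey ({D, G}⁺ restricted to this set is {A, D, G}), so split on D, G → A into {A, D, G} and {D, F, G}.
{A, D, G} has no BCNF violation.
{D, F, G} has no BCNF violation.
In {B, C, D, E, F}, {C} is not a superkey ({C}⁺ restricted to this set is {B, C}), so split on C → B into {B, C} and {C, D, E, F}.
{B, C} has no BCNF violation.
{C, D, E, F} has no BCNF violation.

{A, D, G}; {B, C}; {C, D, E, F}; {D, F, G}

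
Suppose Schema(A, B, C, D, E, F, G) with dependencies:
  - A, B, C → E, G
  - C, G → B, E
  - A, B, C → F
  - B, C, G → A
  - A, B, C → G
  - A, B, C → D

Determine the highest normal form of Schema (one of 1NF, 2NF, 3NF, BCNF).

Candidate keys: {A, B, C}, {C, G}. Prime attributes: {A, B, C, G}.
The left-hand side of every FD is a superkey, so BCNF is satisfied.

BCNF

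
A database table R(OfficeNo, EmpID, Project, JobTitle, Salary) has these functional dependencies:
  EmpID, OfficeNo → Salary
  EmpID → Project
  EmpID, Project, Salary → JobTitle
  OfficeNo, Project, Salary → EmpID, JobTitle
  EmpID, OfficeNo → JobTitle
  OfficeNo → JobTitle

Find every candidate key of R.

No FD produces {OfficeNo}, so it must be in every candidate key.
{EmpID, OfficeNo}⁺ = {EmpID, JobTitle, OfficeNo, Project, Salary} — all of the relation — so {EmpID, OfficeNo} is a candidate key.
{OfficeNo, Project, Salary}⁺ = {EmpID, JobTitle, OfficeNo, Project, Salary} — all of the relation — so {OfficeNo, Project, Salary} is a candidate key.
No proper subset of any of these is a key, and no other minimal superkey exists.

{EmpID, OfficeNo}, {OfficeNo, Project, Salary}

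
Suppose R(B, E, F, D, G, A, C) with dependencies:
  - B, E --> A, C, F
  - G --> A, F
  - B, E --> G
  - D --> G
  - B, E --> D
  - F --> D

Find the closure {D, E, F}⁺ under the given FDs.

Start with {D, E, F}.
D --> G applies; add {G} → now {D, E, F, G}.
G --> A, F applies; add {A} → now {A, D, E, F, G}.
No further FD applies.

{A, D, E, F, G}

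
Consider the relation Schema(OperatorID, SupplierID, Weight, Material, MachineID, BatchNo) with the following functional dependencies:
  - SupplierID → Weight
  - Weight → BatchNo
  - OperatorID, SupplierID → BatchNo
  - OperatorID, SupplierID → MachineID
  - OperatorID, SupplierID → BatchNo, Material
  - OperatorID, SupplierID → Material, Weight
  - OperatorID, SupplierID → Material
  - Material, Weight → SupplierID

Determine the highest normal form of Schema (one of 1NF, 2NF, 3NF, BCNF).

Candidate keys: {Material, OperatorID, Weight}, {OperatorID, SupplierID}. Prime attributes: {Material, OperatorID, SupplierID, Weight}.
SupplierID → Weight breaks BCNF: {SupplierID}⁺ = {BatchNo, SupplierID, Weight}, so {SupplierID} is not a superkey.
Weight → BatchNo determines the non-prime attribute {BatchNo} from a non-superkey — 3NF is violated.
Since {SupplierID} ⊂ {OperatorID, SupplierID} and {SupplierID}⁺ ⊇ {BatchNo} with {BatchNo} non-prime, there is a partial dependency; 2NF fails.

1NF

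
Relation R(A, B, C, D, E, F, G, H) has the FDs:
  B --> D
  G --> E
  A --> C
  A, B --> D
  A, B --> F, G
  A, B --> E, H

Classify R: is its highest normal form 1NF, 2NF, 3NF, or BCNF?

Candidate key: {A, B}. Prime attributes: {A, B}.
For B --> D we have {B}⁺ = {B, D}; {B} is not a superkey, so BCNF fails.
Because {D} is non-prime and the left side of B --> D is not a superkey, the relation is not in 3NF.
Since {A} ⊂ {A, B} and {A}⁺ ⊇ {C} with {C} non-prime, there is a partial dependency; 2NF fails.

1NF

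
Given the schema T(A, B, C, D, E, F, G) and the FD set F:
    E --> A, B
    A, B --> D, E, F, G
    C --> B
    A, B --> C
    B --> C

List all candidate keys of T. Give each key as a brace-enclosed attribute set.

{A, B}, {A, C}, {E}

{E} is a candidate key since {E}⁺ = {A, B, C, D, E, F, G} covers every attribute.
{A, B} is a candidate key since {A, B}⁺ = {A, B, C, D, E, F, G} covers every attribute.
{A, C} is a candidate key since {A, C}⁺ = {A, B, C, D, E, F, G} covers every attribute.
These are minimal and exhaustive — every other superkey contains one of them.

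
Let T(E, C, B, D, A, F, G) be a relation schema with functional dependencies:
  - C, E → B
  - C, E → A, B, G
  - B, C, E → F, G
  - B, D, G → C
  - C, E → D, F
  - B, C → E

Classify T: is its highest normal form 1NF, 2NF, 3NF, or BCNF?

Candidate keys: {B, C}, {B, D, G}, {C, E}. Prime attributes: {B, C, D, E, G}.
Each dependency's left side is a superkey — BCNF holds.

BCNF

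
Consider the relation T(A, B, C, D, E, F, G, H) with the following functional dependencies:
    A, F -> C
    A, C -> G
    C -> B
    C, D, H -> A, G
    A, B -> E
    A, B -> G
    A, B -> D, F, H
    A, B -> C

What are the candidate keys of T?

{A, B}, {A, C}, {A, F}, {C, D, H}

{A, B} is a candidate key since {A, B}⁺ = {A, B, C, D, E, F, G, H} covers every attribute.
{A, C} is a candidate key since {A, C}⁺ = {A, B, C, D, E, F, G, H} covers every attribute.
{A, F} is a candidate key since {A, F}⁺ = {A, B, C, D, E, F, G, H} covers every attribute.
{C, D, H} is a candidate key since {C, D, H}⁺ = {A, B, C, D, E, F, G, H} covers every attribute.
No proper subset of any of these is a key, and no other minimal superkey exists.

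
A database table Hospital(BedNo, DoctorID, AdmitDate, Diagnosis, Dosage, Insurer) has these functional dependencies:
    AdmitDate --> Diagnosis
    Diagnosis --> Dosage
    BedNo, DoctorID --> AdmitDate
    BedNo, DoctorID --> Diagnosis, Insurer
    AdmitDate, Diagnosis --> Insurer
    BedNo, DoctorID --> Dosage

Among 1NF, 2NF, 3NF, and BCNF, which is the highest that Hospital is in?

2NF

Candidate key: {BedNo, DoctorID}. Prime attributes: {BedNo, DoctorID}.
For AdmitDate --> Diagnosis we have {AdmitDate}⁺ = {AdmitDate, Diagnosis, Dosage, Insurer}; {AdmitDate} is not a superkey, so BCNF fails.
Because {Diagnosis} is non-prime and the left side of AdmitDate --> Diagnosis is not a superkey, the relation is not in 3NF.
No proper subset of a key has a non-prime attribute in its closure, so there is no partial dependency; 2NF holds.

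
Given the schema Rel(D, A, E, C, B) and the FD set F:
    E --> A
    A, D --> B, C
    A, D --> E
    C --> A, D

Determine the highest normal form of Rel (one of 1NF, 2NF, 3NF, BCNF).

3NF

Candidate keys: {A, D}, {C}, {D, E}. Prime attributes: {A, C, D, E}.
E --> A breaks BCNF: {E}⁺ = {A, E}, so {E} is not a superkey.
Since {A} ⊆ prime attributes and every other non-superkey FD also has a prime right side, the schema is in 3NF.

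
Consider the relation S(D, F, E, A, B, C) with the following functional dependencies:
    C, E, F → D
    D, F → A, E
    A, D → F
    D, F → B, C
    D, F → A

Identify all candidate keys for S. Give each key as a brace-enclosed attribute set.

Closure of {A, D} is {A, B, C, D, E, F}, the whole schema; {A, D} is a candidate key.
Closure of {D, F} is {A, B, C, D, E, F}, the whole schema; {D, F} is a candidate key.
Closure of {C, E, F} is {A, B, C, D, E, F}, the whole schema; {C, E, F} is a candidate key.
Any other superkey properly contains one of these, so there are no further candidate keys.

{A, D}, {C, E, F}, {D, F}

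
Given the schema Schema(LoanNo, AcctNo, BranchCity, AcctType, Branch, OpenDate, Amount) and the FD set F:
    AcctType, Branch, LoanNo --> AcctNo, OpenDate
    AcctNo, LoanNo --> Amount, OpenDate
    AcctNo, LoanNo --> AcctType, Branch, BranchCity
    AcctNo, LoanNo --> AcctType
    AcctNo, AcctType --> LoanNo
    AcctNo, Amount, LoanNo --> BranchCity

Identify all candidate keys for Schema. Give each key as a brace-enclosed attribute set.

{AcctNo, AcctType}⁺ = {AcctNo, AcctType, Amount, Branch, BranchCity, LoanNo, OpenDate} — all of the relation — so {AcctNo, AcctType} is a candidate key.
{AcctNo, LoanNo}⁺ = {AcctNo, AcctType, Amount, Branch, BranchCity, LoanNo, OpenDate} — all of the relation — so {AcctNo, LoanNo} is a candidate key.
{AcctType, Branch, LoanNo}⁺ = {AcctNo, AcctType, Amount, Branch, BranchCity, LoanNo, OpenDate} — all of the relation — so {AcctType, Branch, LoanNo} is a candidate key.
No proper subset of any of these is a key, and no other minimal superkey exists.

{AcctNo, AcctType}, {AcctNo, LoanNo}, {AcctType, Branch, LoanNo}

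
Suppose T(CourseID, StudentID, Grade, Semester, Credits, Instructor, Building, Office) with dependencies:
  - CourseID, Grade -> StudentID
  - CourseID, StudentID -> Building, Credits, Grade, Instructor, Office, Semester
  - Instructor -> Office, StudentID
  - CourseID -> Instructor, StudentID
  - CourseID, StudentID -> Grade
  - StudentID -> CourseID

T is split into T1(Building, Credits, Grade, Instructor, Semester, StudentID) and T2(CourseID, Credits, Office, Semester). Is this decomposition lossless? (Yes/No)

No

The shared attributes are {Credits, Semester} and {Credits, Semester}⁺ = {Credits, Semester}.
T1 ⊄ {Credits, Semester} and T2 ⊄ {Credits, Semester}, so the split is lossy.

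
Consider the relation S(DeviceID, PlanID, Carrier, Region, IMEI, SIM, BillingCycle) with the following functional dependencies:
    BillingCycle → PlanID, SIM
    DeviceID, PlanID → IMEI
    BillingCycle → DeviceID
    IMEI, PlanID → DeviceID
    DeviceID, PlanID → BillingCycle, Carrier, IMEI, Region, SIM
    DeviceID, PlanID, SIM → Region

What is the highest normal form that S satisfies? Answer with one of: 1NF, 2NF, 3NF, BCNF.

BCNF

Candidate keys: {BillingCycle}, {DeviceID, PlanID}, {IMEI, PlanID}. Prime attributes: {BillingCycle, DeviceID, IMEI, PlanID}.
Each dependency's left side is a superkey — BCNF holds.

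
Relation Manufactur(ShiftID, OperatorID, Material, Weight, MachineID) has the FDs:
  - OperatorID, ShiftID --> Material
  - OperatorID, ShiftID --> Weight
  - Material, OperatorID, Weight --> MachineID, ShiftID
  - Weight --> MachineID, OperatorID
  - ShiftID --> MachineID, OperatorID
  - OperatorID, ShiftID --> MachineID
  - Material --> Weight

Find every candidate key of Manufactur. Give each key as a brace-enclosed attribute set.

{Material}⁺ = {MachineID, Material, OperatorID, ShiftID, Weight} — all of the relation — so {Material} is a candidate key.
{ShiftID}⁺ = {MachineID, Material, OperatorID, ShiftID, Weight} — all of the relation — so {ShiftID} is a candidate key.
Any other superkey properly contains one of these, so there are no further candidate keys.

{Material}, {ShiftID}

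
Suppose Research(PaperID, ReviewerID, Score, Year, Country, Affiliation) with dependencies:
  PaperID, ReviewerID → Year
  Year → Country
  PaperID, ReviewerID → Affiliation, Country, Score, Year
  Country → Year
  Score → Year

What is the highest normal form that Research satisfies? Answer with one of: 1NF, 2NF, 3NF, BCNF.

Candidate key: {PaperID, ReviewerID}. Prime attributes: {PaperID, ReviewerID}.
For Year → Country we have {Year}⁺ = {Country, Year}; {Year} is not a superkey, so BCNF fails.
Year → Country determines the non-prime attribute {Country} from a non-superkey — 3NF is violated.
No non-prime attribute depends on a proper subset of any candidate key, so 2NF holds.

2NF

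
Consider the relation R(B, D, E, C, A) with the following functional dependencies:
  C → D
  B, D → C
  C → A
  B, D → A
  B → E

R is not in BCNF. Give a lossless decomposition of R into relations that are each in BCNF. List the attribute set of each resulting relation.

Candidate keys of the original relation: {B, C}, {B, D}.
In {A, B, C, D, E}, {C} is not a superkey ({C}⁺ restricted to this set is {A, C, D}), so split on C → A, D into {A, C, D} and {B, C, E}.
{A, C, D} has no BCNF violation.
In {B, C, E}, {B} is not a superkey ({B}⁺ restricted to this set is {B, E}), so split on B → E into {B, E} and {B, C}.
{B, E} has no BCNF violation.
{B, C} has no BCNF violation.

{A, C, D}; {B, C}; {B, E}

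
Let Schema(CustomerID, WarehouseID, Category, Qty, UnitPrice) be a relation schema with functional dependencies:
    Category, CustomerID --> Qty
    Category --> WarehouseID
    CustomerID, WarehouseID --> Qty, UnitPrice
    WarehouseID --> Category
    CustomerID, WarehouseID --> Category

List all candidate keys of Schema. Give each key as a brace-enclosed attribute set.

{CustomerID} never appears on the right of any FD, so every key must include it.
{Category, CustomerID} is a candidate key since {Category, CustomerID}⁺ = {Category, CustomerID, Qty, UnitPrice, WarehouseID} covers every attribute.
{CustomerID, WarehouseID} is a candidate key since {CustomerID, WarehouseID}⁺ = {Category, CustomerID, Qty, UnitPrice, WarehouseID} covers every attribute.
No proper subset of any of these is a key, and no other minimal superkey exists.

{Category, CustomerID}, {CustomerID, WarehouseID}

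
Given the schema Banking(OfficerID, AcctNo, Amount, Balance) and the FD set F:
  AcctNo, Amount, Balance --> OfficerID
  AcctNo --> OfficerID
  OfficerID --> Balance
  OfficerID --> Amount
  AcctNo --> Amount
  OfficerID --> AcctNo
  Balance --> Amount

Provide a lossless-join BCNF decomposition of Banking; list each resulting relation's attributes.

Candidate keys of the original relation: {AcctNo}, {OfficerID}.
{AcctNo, Amount, Balance, OfficerID}: {Balance} determines {Amount, Balance} here but is not a superkey — split on Balance --> Amount, giving {Amount, Balance} and {AcctNo, Balance, OfficerID}.
{Amount, Balance} is in BCNF.
{AcctNo, Balance, OfficerID} is in BCNF.

{AcctNo, Balance, OfficerID}; {Amount, Balance}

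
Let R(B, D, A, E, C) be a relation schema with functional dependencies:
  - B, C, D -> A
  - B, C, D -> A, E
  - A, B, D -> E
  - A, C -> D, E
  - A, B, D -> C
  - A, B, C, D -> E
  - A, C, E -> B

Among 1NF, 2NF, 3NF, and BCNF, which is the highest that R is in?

Candidate keys: {A, B, D}, {A, C}, {B, C, D}. Prime attributes: {A, B, C, D}.
The left-hand side of every FD is a superkey, so BCNF is satisfied.

BCNF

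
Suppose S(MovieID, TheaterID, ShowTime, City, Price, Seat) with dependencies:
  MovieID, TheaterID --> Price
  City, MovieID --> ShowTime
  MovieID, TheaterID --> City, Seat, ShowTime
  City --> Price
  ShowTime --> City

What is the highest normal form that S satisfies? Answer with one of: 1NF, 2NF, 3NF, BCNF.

2NF

Candidate key: {MovieID, TheaterID}. Prime attributes: {MovieID, TheaterID}.
For City, MovieID --> ShowTime we have {City, MovieID}⁺ = {City, MovieID, Price, ShowTime}; {City, MovieID} is not a superkey, so BCNF fails.
Because {ShowTime} is non-prime and the left side of City, MovieID --> ShowTime is not a superkey, the relation is not in 3NF.
No proper subset of a key has a non-prime attribute in its closure, so there is no partial dependency; 2NF holds.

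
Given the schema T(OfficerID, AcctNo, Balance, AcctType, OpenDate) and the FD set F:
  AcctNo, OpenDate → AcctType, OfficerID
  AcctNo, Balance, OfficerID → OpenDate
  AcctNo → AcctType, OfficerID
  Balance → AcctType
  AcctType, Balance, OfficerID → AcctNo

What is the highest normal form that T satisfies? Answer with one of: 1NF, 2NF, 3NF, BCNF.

Candidate keys: {AcctNo, Balance}, {Balance, OfficerID}. Prime attributes: {AcctNo, Balance, OfficerID}.
AcctNo, OpenDate → AcctType, OfficerID breaks BCNF: {AcctNo, OpenDate}⁺ = {AcctNo, AcctType, OfficerID, OpenDate}, so {AcctNo, OpenDate} is not a superkey.
AcctNo, OpenDate → AcctType, OfficerID determines the non-prime attribute {AcctType} from a non-superkey — 3NF is violated.
The proper key subset {AcctNo} of {AcctNo, Balance} determines non-prime {AcctType}, so the relation is not even in 2NF.

1NF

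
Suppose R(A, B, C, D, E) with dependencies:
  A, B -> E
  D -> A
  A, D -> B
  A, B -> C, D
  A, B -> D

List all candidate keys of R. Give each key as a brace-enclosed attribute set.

{A, B}, {D}

Closure of {D} is {A, B, C, D, E}, the whole schema; {D} is a candidate key.
Closure of {A, B} is {A, B, C, D, E}, the whole schema; {A, B} is a candidate key.
Any other superkey properly contains one of these, so there are no further candidate keys.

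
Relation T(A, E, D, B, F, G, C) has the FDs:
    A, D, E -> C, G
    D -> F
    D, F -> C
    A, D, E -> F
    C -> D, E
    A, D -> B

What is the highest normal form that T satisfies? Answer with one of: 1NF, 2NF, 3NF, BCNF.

1NF

Candidate keys: {A, C}, {A, D}. Prime attributes: {A, C, D}.
For D -> F we have {D}⁺ = {C, D, E, F}; {D} is not a superkey, so BCNF fails.
D -> F determines the non-prime attribute {F} from a non-superkey — 3NF is violated.
The proper key subset {C} of {A, C} determines non-prime {E, F}, so the relation is not even in 2NF.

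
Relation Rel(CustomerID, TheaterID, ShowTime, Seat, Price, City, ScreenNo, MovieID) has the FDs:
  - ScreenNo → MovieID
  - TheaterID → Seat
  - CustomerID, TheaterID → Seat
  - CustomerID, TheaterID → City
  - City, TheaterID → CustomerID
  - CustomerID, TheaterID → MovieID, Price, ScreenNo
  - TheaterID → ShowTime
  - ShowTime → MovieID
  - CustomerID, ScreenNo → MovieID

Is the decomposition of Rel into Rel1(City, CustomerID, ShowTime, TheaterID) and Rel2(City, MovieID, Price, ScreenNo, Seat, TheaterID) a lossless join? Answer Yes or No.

Yes

Rel1 ∩ Rel2 = {City, TheaterID}; its closure under F is {City, CustomerID, MovieID, Price, ScreenNo, Seat, ShowTime, TheaterID}.
This includes all of Rel1, so the common attributes are a superkey of Rel1 — the join is lossless.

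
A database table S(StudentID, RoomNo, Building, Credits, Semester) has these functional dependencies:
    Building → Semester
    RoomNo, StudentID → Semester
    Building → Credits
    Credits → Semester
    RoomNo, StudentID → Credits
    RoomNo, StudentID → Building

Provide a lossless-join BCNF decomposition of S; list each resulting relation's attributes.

{Building, Credits}; {Building, RoomNo, StudentID}; {Credits, Semester}

Candidate key of the original relation: {RoomNo, StudentID}.
Within {Building, Credits, RoomNo, Semester, StudentID}: {Building}⁺ ∩ {Building, Credits, RoomNo, Semester, StudentID} = {Building, Credits, Semester}, not the whole set, so Building → Credits, Semester violates BCNF; decompose into {Building, Credits, Semester} and {Building, RoomNo, StudentID}.
Within {Building, Credits, Semester}: {Credits}⁺ ∩ {Building, Credits, Semester} = {Credits, Semester}, not the whole set, so Credits → Semester violates BCNF; decompose into {Credits, Semester} and {Building, Credits}.
{Credits, Semester}: every determinant is a superkey — BCNF.
{Building, Credits}: every determinant is a superkey — BCNF.
{Building, RoomNo, StudentID}: every determinant is a superkey — BCNF.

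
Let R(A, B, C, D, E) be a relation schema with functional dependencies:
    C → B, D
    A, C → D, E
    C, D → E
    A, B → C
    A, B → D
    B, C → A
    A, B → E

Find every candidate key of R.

{C}⁺ = {A, B, C, D, E} — all of the relation — so {C} is a candidate key.
{A, B}⁺ = {A, B, C, D, E} — all of the relation — so {A, B} is a candidate key.
No proper subset of any of these is a key, and no other minimal superkey exists.

{A, B}, {C}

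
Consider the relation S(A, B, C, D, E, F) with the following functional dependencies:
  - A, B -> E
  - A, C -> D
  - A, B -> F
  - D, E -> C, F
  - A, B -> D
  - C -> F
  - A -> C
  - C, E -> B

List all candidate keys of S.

Attributes never on any right-hand side: {A} — every candidate key must contain it.
{A, B}⁺ = {A, B, C, D, E, F} — all of the relation — so {A, B} is a candidate key.
{A, E}⁺ = {A, B, C, D, E, F} — all of the relation — so {A, E} is a candidate key.
These are minimal and exhaustive — every other superkey contains one of them.

{A, B}, {A, E}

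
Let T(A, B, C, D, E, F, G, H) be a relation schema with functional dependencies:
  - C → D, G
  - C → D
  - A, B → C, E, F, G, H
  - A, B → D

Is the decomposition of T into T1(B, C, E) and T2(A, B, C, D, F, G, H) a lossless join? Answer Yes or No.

T1 ∩ T2 = {B, C}; its closure under F is {B, C, D, G}.
T1 ⊄ {B, C, D, G} and T2 ⊄ {B, C, D, G}, so the split is lossy.

No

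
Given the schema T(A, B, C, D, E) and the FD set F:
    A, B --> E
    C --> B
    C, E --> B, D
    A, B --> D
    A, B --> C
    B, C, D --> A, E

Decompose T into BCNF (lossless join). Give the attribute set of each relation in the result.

{A, C, D, E}; {B, C}

Candidate keys of the original relation: {A, B}, {A, C}, {C, D}, {C, E}.
{A, B, C, D, E}: {C} determines {B, C} here but is not a superkey — split on C --> B, giving {B, C} and {A, C, D, E}.
{B, C} has no BCNF violation.
{A, C, D, E} has no BCNF violation.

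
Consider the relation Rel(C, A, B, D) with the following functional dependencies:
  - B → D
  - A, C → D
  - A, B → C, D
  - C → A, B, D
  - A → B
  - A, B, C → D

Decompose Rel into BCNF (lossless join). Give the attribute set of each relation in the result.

Candidate keys of the original relation: {A}, {C}.
{A, B, C, D}: {B} determines {B, D} here but is not a superkey — split on B → D, giving {B, D} and {A, B, C}.
{B, D}: every determinant is a superkey — BCNF.
{A, B, C}: every determinant is a superkey — BCNF.

{A, B, C}; {B, D}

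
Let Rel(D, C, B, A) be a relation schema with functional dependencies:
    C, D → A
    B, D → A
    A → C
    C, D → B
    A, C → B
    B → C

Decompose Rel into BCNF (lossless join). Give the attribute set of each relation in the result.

{A, B}; {A, D}; {B, C}

Candidate keys of the original relation: {A, D}, {B, D}, {C, D}.
In {A, B, C, D}, {A} is not a superkey ({A}⁺ restricted to this set is {A, B, C}), so split on A → B, C into {A, B, C} and {A, D}.
In {A, B, C}, {B} is not a superkey ({B}⁺ restricted to this set is {B, C}), so split on B → C into {B, C} and {A, B}.
{B, C} is in BCNF.
{A, B} is in BCNF.
{A, D} is in BCNF.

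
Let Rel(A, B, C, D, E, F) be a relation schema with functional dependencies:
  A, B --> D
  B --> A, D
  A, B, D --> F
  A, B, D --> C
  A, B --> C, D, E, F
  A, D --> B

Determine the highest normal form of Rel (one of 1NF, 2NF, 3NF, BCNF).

BCNF

Candidate keys: {A, D}, {B}. Prime attributes: {A, B, D}.
Each dependency's left side is a superkey — BCNF holds.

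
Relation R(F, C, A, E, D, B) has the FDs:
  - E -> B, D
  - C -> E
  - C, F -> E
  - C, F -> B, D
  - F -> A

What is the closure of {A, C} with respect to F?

{A, B, C, D, E}

Start with {A, C}.
C -> E applies; add {E} → now {A, C, E}.
E -> B, D applies; add {B, D} → now {A, B, C, D, E}.
No further FD applies.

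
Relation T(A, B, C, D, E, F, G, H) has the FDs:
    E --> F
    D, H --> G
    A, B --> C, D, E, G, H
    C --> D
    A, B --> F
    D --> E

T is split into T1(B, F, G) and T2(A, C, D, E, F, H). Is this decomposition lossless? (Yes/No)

Common attributes: {F}; their closure is {F}.
T1 ⊄ {F} and T2 ⊄ {F}, so the split is lossy.

No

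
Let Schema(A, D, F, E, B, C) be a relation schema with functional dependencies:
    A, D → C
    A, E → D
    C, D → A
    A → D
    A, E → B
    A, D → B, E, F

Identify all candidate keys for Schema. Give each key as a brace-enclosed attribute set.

Closure of {A} is {A, B, C, D, E, F}, the whole schema; {A} is a candidate key.
Closure of {C, D} is {A, B, C, D, E, F}, the whole schema; {C, D} is a candidate key.
These are minimal and exhaustive — every other superkey contains one of them.

{A}, {C, D}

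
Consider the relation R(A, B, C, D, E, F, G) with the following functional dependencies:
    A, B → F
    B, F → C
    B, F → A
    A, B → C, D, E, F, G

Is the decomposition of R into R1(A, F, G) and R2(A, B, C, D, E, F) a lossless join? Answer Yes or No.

No

Common attributes: {A, F}; their closure is {A, F}.
The closure covers neither R1 nor R2 entirely; the join is not lossless.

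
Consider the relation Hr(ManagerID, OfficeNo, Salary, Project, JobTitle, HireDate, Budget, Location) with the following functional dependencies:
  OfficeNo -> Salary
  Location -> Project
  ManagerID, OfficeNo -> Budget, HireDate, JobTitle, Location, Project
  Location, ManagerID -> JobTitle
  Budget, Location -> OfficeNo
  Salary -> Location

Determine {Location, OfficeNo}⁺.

Start with {Location, OfficeNo}.
OfficeNo -> Salary applies; add {Salary} → now {Location, OfficeNo, Salary}.
Location -> Project applies; add {Project} → now {Location, OfficeNo, Project, Salary}.
No further FD applies.

{Location, OfficeNo, Project, Salary}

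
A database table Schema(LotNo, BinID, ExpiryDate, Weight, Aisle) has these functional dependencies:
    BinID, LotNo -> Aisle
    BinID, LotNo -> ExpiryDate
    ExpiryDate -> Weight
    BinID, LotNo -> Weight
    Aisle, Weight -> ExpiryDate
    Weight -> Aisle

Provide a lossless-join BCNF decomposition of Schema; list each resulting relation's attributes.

Candidate key of the original relation: {BinID, LotNo}.
In {Aisle, BinID, ExpiryDate, LotNo, Weight}, {ExpiryDate} is not a superkey ({ExpiryDate}⁺ restricted to this set is {Aisle, ExpiryDate, Weight}), so split on ExpiryDate -> Aisle, Weight into {Aisle, ExpiryDate, Weight} and {BinID, ExpiryDate, LotNo}.
{Aisle, ExpiryDate, Weight} has no BCNF violation.
{BinID, ExpiryDate, LotNo} has no BCNF violation.

{Aisle, ExpiryDate, Weight}; {BinID, ExpiryDate, LotNo}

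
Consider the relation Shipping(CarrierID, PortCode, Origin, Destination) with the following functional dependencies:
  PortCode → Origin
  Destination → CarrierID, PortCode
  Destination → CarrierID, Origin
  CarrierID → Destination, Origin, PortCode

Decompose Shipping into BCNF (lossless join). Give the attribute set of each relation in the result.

Candidate keys of the original relation: {CarrierID}, {Destination}.
Within {CarrierID, Destination, Origin, PortCode}: {PortCode}⁺ ∩ {CarrierID, Destination, Origin, PortCode} = {Origin, PortCode}, not the whole set, so PortCode → Origin violates BCNF; decompose into {Origin, PortCode} and {CarrierID, Destination, PortCode}.
{Origin, PortCode} is in BCNF.
{CarrierID, Destination, PortCode} is in BCNF.

{CarrierID, Destination, PortCode}; {Origin, PortCode}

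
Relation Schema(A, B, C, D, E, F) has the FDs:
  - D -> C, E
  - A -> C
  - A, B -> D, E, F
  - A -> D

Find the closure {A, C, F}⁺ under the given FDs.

{A, C, D, E, F}

Start with {A, C, F}.
A -> D applies; add {D} → now {A, C, D, F}.
D -> C, E applies; add {E} → now {A, C, D, E, F}.
No further FD applies.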